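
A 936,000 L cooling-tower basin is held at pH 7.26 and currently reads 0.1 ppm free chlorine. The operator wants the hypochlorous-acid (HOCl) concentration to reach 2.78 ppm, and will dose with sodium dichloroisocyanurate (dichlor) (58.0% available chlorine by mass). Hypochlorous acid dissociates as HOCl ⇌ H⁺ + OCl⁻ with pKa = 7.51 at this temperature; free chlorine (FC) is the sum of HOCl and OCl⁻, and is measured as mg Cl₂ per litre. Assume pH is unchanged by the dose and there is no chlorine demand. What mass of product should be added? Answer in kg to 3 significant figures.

[OCl⁻]/[HOCl] = 10^(pH − pKa) = 10^(7.26 − 7.51) = 0.5623; fraction as HOCl = 1/(1 + 0.5623) = 0.6401.
Free chlorine required for 2.78 ppm HOCl: 2.78 / 0.6401 = 4.343 ppm.
FC to add: 4.343 − 0.1 = 4.243 mg/L as Cl₂.
Cl₂ equivalent: 4.243 mg/L × 936,000 L = 3972 g.
Product at 58.0% available Cl: 3972 / 0.58 = 6848 g.

6.85 kg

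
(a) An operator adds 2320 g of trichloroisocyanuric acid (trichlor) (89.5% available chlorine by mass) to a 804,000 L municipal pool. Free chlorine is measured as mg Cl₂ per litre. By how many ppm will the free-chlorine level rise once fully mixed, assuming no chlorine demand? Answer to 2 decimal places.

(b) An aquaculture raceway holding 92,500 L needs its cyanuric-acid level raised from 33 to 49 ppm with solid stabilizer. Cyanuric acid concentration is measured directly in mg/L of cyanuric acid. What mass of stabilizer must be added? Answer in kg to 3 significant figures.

(a) 2.58 ppm; (b) 1.48 kg

(a) Available chlorine delivered: 2320 g × 0.895 = 2076 g as Cl₂.
(a) Concentration rise: 2076 g / 804,000 L = 2.583 mg/L = 2.58 ppm.

(b) CYA to add: (49 − 33) = 16 mg/L × 92,500 L = 1480 g cyanuric acid.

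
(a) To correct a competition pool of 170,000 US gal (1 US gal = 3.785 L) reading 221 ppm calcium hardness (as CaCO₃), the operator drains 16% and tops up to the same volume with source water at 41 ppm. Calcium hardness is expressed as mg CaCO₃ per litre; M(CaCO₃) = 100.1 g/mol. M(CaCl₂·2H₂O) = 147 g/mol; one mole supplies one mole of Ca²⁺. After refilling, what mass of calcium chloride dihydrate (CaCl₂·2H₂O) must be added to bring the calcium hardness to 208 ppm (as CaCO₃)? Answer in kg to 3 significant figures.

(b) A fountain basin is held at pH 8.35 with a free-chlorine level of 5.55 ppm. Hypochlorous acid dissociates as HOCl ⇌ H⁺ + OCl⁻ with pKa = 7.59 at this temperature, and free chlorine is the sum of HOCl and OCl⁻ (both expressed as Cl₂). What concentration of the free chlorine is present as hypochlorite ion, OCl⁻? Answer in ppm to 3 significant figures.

(a) 14.9 kg; (b) 4.73 ppm

(a) Volume: 170,000 US gal × 3.785 L/gal = 643,450 L.
(a) After draining 16% and refilling: 221 × 0.84 + 41 × 0.16 = 192.2 ppm.
(a) Deficit to target: 208 − 192.2 = 15.8 mg/L.
(a) As CaCO₃: 15.8 mg/L × 643,450 L = 10,170 g; ÷ 100.1 = 101.6 mol Ca²⁺.
(a) Mass: 101.6 × 147 = 14,930 g.

(b) [OCl⁻]/[HOCl] = 10^(pH − pKa) = 10^(8.35 − 7.59) = 10^0.76 = 5.754.
(b) Fraction as HOCl = 1 / (1 + 5.754) = 0.1481.
(b) OCl⁻ = (1 − 0.1481) × 5.55 ppm = 4.728 ppm.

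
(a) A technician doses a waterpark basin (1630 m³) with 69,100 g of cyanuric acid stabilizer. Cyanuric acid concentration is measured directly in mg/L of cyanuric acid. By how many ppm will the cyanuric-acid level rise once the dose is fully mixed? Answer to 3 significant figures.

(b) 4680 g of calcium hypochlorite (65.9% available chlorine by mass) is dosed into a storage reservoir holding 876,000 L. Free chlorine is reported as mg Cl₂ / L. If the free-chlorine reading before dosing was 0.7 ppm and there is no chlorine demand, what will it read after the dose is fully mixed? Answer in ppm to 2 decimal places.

(a) Volume: 1630 m³ = 1,630,000 L.
(a) Rise: 69,100 g / 1,630,000 L × 1000 = 42.39 mg/L.

(b) Available chlorine delivered: 4680 g × 0.659 = 3084 g as Cl₂.
(b) Concentration rise: 3084 g / 876,000 L = 3.521 mg/L = 3.52 ppm.
(b) Final FC: 0.7 + 3.52 = 4.22 ppm.

(a) 42.4 ppm; (b) 4.22 ppm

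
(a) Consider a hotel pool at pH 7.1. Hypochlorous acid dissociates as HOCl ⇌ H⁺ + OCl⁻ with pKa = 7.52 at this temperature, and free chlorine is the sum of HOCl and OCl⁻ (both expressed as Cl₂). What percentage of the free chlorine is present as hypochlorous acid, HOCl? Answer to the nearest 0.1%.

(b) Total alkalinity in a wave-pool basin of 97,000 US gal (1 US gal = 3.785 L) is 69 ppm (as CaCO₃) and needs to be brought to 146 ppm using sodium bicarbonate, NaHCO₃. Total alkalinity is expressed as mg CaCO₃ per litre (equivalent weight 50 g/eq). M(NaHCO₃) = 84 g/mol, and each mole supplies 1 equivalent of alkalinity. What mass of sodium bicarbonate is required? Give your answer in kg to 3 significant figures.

(a) [OCl⁻]/[HOCl] = 10^(pH − pKa) = 10^(7.1 − 7.52) = 10^-0.42 = 0.3802.
(a) Fraction as HOCl = 1 / (1 + 0.3802) = 0.7245.

(b) Volume: 97,000 US gal × 3.785 L/gal = 367,145 L.
(b) Alkalinity to add: (146 − 69) = 77 mg/L as CaCO₃ × 367,145 L = 28,270 g as CaCO₃.
(b) Equivalents: 28,270 g ÷ 50 g/eq = 565.4 eq.
(b) NaHCO₃ supplies 1 eq per mole → 565.4 mol.
(b) Mass: 565.4 mol × 84 g/mol = 47,490 g.

(a) 72.5%; (b) 47.5 kg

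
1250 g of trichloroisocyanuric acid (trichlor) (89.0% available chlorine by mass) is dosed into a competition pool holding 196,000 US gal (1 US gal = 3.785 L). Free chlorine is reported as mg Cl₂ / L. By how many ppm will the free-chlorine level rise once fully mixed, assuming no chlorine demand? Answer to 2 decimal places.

1.50 ppm

Volume: 196,000 US gal × 3.785 L/gal = 741,860 L.
Available chlorine delivered: 1250 g × 0.89 = 1112 g as Cl₂.
Concentration rise: 1112 g / 741,860 L = 1.5 mg/L = 1.50 ppm.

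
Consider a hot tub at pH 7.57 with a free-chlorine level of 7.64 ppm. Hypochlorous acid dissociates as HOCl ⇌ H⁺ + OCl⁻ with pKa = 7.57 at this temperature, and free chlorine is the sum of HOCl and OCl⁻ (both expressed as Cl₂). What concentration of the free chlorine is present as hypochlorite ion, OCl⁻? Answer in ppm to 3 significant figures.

[OCl⁻]/[HOCl] = 10^(pH − pKa) = 10^(7.57 − 7.57) = 10^0.00 = 1.
Fraction as HOCl = 1 / (1 + 1) = 0.5.
OCl⁻ = (1 − 0.5) × 7.64 ppm = 3.82 ppm.

3.82 ppm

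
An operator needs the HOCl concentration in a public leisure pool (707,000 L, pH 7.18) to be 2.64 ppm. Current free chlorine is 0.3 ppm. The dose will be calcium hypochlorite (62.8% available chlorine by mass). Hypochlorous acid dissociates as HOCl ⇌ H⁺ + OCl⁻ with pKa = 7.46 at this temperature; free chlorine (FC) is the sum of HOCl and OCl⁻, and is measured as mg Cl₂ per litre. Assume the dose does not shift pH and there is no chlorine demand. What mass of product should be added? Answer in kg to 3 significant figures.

4.19 kg

[OCl⁻]/[HOCl] = 10^(pH − pKa) = 10^(7.18 − 7.46) = 0.5248; fraction as HOCl = 1/(1 + 0.5248) = 0.6558.
Free chlorine required for 2.64 ppm HOCl: 2.64 / 0.6558 = 4.025 ppm.
FC to add: 4.025 − 0.3 = 3.725 mg/L as Cl₂.
Cl₂ equivalent: 3.725 mg/L × 707,000 L = 2634 g.
Product at 62.8% available Cl: 2634 / 0.628 = 4194 g.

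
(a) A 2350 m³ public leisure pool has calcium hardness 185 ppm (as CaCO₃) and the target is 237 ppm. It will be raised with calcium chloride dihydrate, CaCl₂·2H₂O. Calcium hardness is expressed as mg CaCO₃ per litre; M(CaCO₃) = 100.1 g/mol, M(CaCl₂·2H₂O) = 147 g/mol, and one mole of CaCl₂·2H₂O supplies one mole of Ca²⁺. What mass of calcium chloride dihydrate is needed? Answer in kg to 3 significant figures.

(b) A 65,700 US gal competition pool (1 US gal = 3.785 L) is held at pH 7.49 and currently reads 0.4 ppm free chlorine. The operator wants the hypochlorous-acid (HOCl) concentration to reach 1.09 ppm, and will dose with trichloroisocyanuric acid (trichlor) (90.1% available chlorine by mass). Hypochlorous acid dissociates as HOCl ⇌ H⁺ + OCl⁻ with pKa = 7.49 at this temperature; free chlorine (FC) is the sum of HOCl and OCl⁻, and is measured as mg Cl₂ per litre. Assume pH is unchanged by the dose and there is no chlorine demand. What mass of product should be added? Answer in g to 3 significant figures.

(a) 179 kg; (b) 491 g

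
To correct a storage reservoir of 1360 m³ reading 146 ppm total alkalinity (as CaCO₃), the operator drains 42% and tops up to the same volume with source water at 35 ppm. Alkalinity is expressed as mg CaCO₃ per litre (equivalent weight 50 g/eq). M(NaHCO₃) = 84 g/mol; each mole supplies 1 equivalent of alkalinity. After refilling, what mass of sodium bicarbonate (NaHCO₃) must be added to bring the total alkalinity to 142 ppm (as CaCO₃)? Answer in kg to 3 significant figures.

Volume: 1360 m³ = 1,360,000 L.
After draining 42% and refilling: 146 × 0.58 + 35 × 0.42 = 99.38 ppm.
Deficit to target: 142 − 99.38 = 42.62 mg/L.
As CaCO₃: 42.62 mg/L × 1,360,000 L = 57,960 g; ÷ 50 g/eq ÷ 1 = 1159 mol NaHCO₃.
Mass: 1159 × 84 = 97,380 g.

97.4 kg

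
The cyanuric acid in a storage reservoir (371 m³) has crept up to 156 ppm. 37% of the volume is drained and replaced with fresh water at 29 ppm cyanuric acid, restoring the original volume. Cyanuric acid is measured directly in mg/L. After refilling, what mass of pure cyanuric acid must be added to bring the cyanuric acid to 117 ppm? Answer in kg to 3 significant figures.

2.96 kg

Volume: 371 m³ = 371,000 L.
After draining 37% and refilling: 156 × 0.63 + 29 × 0.37 = 109.01 ppm.
Deficit to target: 117 − 109.01 = 7.99 mg/L.
Mass: 7.99 mg/L × 371,000 L = 2964 g cyanuric acid.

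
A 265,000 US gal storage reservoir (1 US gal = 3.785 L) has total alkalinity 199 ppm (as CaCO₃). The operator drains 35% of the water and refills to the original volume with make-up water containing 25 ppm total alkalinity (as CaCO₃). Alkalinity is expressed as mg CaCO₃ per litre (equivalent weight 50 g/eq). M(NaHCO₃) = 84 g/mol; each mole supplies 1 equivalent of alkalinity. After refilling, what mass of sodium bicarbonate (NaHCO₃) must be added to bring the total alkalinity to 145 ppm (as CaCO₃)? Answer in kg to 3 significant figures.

Volume: 265,000 US gal × 3.785 L/gal = 1,003,025 L.
After draining 35% and refilling: 199 × 0.65 + 25 × 0.35 = 138.1 ppm.
Deficit to target: 145 − 138.1 = 6.9 mg/L.
As CaCO₃: 6.9 mg/L × 1,003,025 L = 6921 g; ÷ 50 g/eq ÷ 1 = 138.4 mol NaHCO₃.
Mass: 138.4 × 84 = 11,630 g.

11.6 kg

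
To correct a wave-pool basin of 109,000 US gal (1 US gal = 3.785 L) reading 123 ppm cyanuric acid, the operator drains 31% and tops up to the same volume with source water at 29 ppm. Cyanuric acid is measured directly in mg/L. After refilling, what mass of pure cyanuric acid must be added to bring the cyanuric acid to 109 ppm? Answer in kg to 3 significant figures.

Volume: 109,000 US gal × 3.785 L/gal = 412,565 L.
After draining 31% and refilling: 123 × 0.69 + 29 × 0.31 = 93.86 ppm.
Deficit to target: 109 − 93.86 = 15.14 mg/L.
Mass: 15.14 mg/L × 412,565 L = 6246 g cyanuric acid.

6.25 kg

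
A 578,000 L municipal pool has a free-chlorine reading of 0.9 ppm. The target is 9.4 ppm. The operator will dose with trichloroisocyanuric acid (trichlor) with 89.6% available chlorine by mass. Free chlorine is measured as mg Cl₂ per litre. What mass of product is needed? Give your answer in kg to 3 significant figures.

Chlorine deficit: 9.4 − 0.9 = 8.5 ppm = 8.5 mg/L as Cl₂.
Cl₂ equivalent needed: 8.5 mg/L × 578,000 L = 4,913,000 mg = 4913 g.
Product at 89.6% available chlorine: 4913 / 0.896 = 5483 g.

5.48 kg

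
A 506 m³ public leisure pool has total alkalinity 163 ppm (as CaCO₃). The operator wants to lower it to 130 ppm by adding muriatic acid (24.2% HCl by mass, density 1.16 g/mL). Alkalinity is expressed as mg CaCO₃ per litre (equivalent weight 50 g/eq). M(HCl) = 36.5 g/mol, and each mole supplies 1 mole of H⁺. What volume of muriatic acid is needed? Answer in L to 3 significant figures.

43.4 L

Volume: 506 m³ = 506,000 L.
Alkalinity to neutralize: (163 − 130) = 33 mg/L as CaCO₃ × 506,000 L = 16,700 g as CaCO₃.
Equivalents of H⁺ required: 16,700 ÷ 50 g/eq = 334 eq = 334 mol HCl.
Mass of HCl: 334 × 36.5 = 12,190 g.
Mass of 24.2% solution: 12,190 / 0.242 = 50,370 g.
Volume: 50,370 g ÷ 1.16 g/mL = 43,420 mL.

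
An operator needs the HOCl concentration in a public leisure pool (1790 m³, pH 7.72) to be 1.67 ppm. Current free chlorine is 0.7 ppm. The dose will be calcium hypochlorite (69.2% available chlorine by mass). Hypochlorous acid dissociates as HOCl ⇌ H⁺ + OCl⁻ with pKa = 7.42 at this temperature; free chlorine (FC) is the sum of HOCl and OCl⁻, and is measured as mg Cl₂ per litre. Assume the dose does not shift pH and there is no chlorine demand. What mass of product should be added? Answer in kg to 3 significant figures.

Volume: 1790 m³ = 1,790,000 L.
[OCl⁻]/[HOCl] = 10^(pH − pKa) = 10^(7.72 − 7.42) = 1.995; fraction as HOCl = 1/(1 + 1.995) = 0.3339.
Free chlorine required for 1.67 ppm HOCl: 1.67 / 0.3339 = 5.002 ppm.
FC to add: 5.002 − 0.7 = 4.302 mg/L as Cl₂.
Cl₂ equivalent: 4.302 mg/L × 1,790,000 L = 7701 g.
Product at 69.2% available Cl: 7701 / 0.692 = 11,130 g.

11.1 kg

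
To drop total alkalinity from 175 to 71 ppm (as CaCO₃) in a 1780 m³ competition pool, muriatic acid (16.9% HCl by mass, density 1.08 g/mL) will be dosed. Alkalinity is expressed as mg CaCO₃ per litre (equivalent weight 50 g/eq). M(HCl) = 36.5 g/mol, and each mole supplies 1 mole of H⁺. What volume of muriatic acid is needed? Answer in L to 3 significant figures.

740 L

Volume: 1780 m³ = 1,780,000 L.
Alkalinity to neutralize: (175 − 71) = 104 mg/L as CaCO₃ × 1,780,000 L = 185,100 g as CaCO₃.
Equivalents of H⁺ required: 185,100 ÷ 50 g/eq = 3702 eq = 3702 mol HCl.
Mass of HCl: 3702 × 36.5 = 135,100 g.
Mass of 16.9% solution: 135,100 / 0.169 = 799,600 g.
Volume: 799,600 g ÷ 1.08 g/mL = 740,400 mL.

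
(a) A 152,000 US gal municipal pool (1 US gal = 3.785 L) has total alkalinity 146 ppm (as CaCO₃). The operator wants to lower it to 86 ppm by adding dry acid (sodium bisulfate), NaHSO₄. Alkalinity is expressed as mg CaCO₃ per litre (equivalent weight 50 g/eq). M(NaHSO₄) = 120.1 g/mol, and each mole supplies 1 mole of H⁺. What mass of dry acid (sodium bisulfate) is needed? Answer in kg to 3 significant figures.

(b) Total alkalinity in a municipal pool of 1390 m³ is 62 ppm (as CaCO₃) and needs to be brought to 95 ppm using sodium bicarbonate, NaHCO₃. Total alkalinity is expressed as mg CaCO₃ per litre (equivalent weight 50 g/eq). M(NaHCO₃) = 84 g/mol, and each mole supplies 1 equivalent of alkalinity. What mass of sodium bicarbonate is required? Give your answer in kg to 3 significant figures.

(a) Volume: 152,000 US gal × 3.785 L/gal = 575,320 L.
(a) Alkalinity to neutralize: (146 − 86) = 60 mg/L as CaCO₃ × 575,320 L = 34,520 g as CaCO₃.
(a) Equivalents of H⁺ required: 34,520 ÷ 50 g/eq = 690.4 eq = 690.4 mol NaHSO₄.
(a) Mass of NaHSO₄: 690.4 × 120.1 = 82,920 g.

(b) Volume: 1390 m³ = 1,390,000 L.
(b) Alkalinity to add: (95 − 62) = 33 mg/L as CaCO₃ × 1,390,000 L = 45,870 g as CaCO₃.
(b) Equivalents: 45,870 g ÷ 50 g/eq = 917.4 eq.
(b) NaHCO₃ supplies 1 eq per mole → 917.4 mol.
(b) Mass: 917.4 mol × 84 g/mol = 77,060 g.

(a) 82.9 kg; (b) 77.1 kg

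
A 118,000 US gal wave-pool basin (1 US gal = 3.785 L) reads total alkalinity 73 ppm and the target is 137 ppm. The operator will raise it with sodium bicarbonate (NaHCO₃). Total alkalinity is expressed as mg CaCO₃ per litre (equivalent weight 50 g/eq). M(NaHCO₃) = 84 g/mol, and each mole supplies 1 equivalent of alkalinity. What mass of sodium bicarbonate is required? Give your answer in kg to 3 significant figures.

48.0 kg

Volume: 118,000 US gal × 3.785 L/gal = 446,630 L.
Alkalinity to add: (137 − 73) = 64 mg/L as CaCO₃ × 446,630 L = 28,580 g as CaCO₃.
Equivalents: 28,580 g ÷ 50 g/eq = 571.7 eq.
NaHCO₃ supplies 1 eq per mole → 571.7 mol.
Mass: 571.7 mol × 84 g/mol = 48,020 g.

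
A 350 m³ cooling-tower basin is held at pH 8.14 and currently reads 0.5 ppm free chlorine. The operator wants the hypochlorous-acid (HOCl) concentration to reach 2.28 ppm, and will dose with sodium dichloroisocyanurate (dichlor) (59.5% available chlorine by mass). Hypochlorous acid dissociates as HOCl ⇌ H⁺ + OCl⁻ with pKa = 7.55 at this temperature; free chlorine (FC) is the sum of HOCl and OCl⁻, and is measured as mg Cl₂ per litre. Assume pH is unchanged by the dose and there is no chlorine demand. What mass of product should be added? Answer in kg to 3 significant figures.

6.26 kg

Volume: 350 m³ = 350,000 L.
[OCl⁻]/[HOCl] = 10^(pH − pKa) = 10^(8.14 − 7.55) = 3.89; fraction as HOCl = 1/(1 + 3.89) = 0.2045.
Free chlorine required for 2.28 ppm HOCl: 2.28 / 0.2045 = 11.15 ppm.
FC to add: 11.15 − 0.5 = 10.65 mg/L as Cl₂.
Cl₂ equivalent: 10.65 mg/L × 350,000 L = 3728 g.
Product at 59.5% available Cl: 3728 / 0.595 = 6265 g.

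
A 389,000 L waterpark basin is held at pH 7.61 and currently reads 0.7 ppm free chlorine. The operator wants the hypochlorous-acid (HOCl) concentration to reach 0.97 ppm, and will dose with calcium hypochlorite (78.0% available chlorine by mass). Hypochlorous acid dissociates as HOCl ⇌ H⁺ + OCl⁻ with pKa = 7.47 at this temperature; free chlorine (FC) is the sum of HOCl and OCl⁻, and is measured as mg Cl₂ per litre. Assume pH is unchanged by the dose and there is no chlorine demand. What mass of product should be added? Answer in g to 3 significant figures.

[OCl⁻]/[HOCl] = 10^(pH − pKa) = 10^(7.61 − 7.47) = 1.38; fraction as HOCl = 1/(1 + 1.38) = 0.4201.
Free chlorine required for 0.97 ppm HOCl: 0.97 / 0.4201 = 2.309 ppm.
FC to add: 2.309 − 0.7 = 1.609 mg/L as Cl₂.
Cl₂ equivalent: 1.609 mg/L × 389,000 L = 625.9 g.
Product at 78.0% available Cl: 625.9 / 0.78 = 802.4 g.

802 g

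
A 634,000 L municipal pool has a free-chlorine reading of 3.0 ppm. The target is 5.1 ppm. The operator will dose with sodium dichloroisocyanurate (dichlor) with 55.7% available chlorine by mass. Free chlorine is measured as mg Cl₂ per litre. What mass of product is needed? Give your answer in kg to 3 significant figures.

Chlorine deficit: 5.1 − 3.0 = 2.1 ppm = 2.1 mg/L as Cl₂.
Cl₂ equivalent needed: 2.1 mg/L × 634,000 L = 1,331,000 mg = 1331 g.
Product at 55.7% available chlorine: 1331 / 0.557 = 2390 g.

2.39 kg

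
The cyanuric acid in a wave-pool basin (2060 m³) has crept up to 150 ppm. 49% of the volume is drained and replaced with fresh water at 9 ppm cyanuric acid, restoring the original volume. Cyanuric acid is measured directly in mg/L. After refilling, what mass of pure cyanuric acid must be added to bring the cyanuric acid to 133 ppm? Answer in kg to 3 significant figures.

107 kg

Volume: 2060 m³ = 2,060,000 L.
After draining 49% and refilling: 150 × 0.51 + 9 × 0.49 = 80.91 ppm.
Deficit to target: 133 − 80.91 = 52.09 mg/L.
Mass: 52.09 mg/L × 2,060,000 L = 107,300 g cyanuric acid.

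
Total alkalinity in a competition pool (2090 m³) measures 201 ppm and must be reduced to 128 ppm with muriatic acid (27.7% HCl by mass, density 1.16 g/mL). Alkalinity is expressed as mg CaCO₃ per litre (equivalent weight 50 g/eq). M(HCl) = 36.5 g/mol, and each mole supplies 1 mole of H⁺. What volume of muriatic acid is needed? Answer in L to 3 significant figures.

347 L

Volume: 2090 m³ = 2,090,000 L.
Alkalinity to neutralize: (201 − 128) = 73 mg/L as CaCO₃ × 2,090,000 L = 152,600 g as CaCO₃.
Equivalents of H⁺ required: 152,600 ÷ 50 g/eq = 3051 eq = 3051 mol HCl.
Mass of HCl: 3051 × 36.5 = 111,400 g.
Mass of 27.7% solution: 111,400 / 0.277 = 402,100 g.
Volume: 402,100 g ÷ 1.16 g/mL = 346,600 mL.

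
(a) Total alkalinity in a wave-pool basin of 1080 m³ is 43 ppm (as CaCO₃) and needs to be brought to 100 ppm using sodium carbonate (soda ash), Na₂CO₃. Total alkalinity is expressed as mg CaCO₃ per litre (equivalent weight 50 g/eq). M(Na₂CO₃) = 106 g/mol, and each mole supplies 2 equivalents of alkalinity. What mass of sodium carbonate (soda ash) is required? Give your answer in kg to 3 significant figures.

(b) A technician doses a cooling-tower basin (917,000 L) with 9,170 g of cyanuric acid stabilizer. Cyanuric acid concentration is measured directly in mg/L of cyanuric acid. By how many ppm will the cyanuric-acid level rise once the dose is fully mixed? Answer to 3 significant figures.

(a) 65.3 kg; (b) 10.0 ppm

(a) Volume: 1080 m³ = 1,080,000 L.
(a) Alkalinity to add: (100 − 43) = 57 mg/L as CaCO₃ × 1,080,000 L = 61,560 g as CaCO₃.
(a) Equivalents: 61,560 g ÷ 50 g/eq = 1231 eq.
(a) Each mole of Na₂CO₃ supplies 2 eq, so 1231 / 2 = 615.6 mol.
(a) Mass: 615.6 mol × 106 g/mol = 65,250 g.

(b) Rise: 9,170 g / 917,000 L × 1000 = 10 mg/L.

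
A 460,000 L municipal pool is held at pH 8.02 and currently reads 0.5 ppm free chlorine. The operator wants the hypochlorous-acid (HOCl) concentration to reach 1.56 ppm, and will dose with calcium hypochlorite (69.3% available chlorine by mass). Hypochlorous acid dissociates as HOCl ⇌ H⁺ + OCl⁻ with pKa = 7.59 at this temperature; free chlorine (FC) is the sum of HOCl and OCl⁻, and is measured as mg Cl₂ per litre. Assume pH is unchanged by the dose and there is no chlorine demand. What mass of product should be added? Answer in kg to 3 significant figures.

[OCl⁻]/[HOCl] = 10^(pH − pKa) = 10^(8.02 − 7.59) = 2.692; fraction as HOCl = 1/(1 + 2.692) = 0.2709.
Free chlorine required for 1.56 ppm HOCl: 1.56 / 0.2709 = 5.759 ppm.
FC to add: 5.759 − 0.5 = 5.259 mg/L as Cl₂.
Cl₂ equivalent: 5.259 mg/L × 460,000 L = 2419 g.
Product at 69.3% available Cl: 2419 / 0.693 = 3491 g.

3.49 kg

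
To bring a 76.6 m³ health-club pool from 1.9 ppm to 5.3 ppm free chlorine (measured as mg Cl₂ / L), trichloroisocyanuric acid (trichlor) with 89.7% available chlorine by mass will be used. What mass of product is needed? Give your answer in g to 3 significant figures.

Volume: 76.6 m³ = 76,600 L.
Chlorine deficit: 5.3 − 1.9 = 3.4 ppm = 3.4 mg/L as Cl₂.
Cl₂ equivalent needed: 3.4 mg/L × 76,600 L = 260,400 mg = 260.4 g.
Product at 89.7% available chlorine: 260.4 / 0.897 = 290.3 g.

290 g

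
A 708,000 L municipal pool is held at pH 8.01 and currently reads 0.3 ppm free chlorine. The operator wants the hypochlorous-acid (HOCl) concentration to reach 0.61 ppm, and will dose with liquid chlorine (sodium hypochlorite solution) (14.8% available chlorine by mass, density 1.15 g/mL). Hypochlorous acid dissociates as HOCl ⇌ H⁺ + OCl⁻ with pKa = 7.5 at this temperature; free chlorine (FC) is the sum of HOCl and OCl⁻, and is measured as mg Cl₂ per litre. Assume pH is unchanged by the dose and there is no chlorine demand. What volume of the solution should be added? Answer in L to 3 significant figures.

[OCl⁻]/[HOCl] = 10^(pH − pKa) = 10^(8.01 − 7.5) = 3.236; fraction as HOCl = 1/(1 + 3.236) = 0.2361.
Free chlorine required for 0.61 ppm HOCl: 0.61 / 0.2361 = 2.584 ppm.
FC to add: 2.584 − 0.3 = 2.284 mg/L as Cl₂.
Cl₂ equivalent: 2.284 mg/L × 708,000 L = 1617 g.
Product at 14.8% available Cl: 1617 / 0.148 = 10,930 g.
Volume: 10,930 g ÷ 1.15 g/mL = 9501 mL.

9.50 L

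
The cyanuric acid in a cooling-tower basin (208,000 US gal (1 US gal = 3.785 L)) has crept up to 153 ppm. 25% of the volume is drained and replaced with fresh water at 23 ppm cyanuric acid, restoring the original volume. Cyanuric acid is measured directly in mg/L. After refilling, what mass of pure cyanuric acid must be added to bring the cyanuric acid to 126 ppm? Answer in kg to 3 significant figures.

Volume: 208,000 US gal × 3.785 L/gal = 787,280 L.
After draining 25% and refilling: 153 × 0.75 + 23 × 0.25 = 120.5 ppm.
Deficit to target: 126 − 120.5 = 5.5 mg/L.
Mass: 5.5 mg/L × 787,280 L = 4330 g cyanuric acid.

4.33 kg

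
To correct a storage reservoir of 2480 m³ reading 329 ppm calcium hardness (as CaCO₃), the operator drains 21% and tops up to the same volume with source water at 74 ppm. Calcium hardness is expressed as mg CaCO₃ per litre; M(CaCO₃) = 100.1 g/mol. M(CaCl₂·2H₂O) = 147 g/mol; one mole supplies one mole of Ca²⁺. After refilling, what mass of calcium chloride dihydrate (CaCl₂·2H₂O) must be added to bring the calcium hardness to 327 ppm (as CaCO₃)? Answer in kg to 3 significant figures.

Volume: 2480 m³ = 2,480,000 L.
After draining 21% and refilling: 329 × 0.79 + 74 × 0.21 = 275.45 ppm.
Deficit to target: 327 − 275.45 = 51.55 mg/L.
As CaCO₃: 51.55 mg/L × 2,480,000 L = 127,800 g; ÷ 100.1 = 1277 mol Ca²⁺.
Mass: 1277 × 147 = 187,700 g.

188 kg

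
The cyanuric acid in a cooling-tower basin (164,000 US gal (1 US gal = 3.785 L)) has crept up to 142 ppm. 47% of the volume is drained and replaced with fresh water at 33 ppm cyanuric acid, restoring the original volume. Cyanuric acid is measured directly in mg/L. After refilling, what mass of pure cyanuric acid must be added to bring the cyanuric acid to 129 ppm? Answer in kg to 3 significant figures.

23.7 kg

Volume: 164,000 US gal × 3.785 L/gal = 620,740 L.
After draining 47% and refilling: 142 × 0.53 + 33 × 0.47 = 90.77 ppm.
Deficit to target: 129 − 90.77 = 38.23 mg/L.
Mass: 38.23 mg/L × 620,740 L = 23,730 g cyanuric acid.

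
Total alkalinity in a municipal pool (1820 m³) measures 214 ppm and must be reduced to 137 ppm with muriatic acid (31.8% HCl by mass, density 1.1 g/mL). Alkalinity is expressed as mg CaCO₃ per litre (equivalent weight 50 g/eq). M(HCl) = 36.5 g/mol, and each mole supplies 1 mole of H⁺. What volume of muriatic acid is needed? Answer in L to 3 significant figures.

292 L

Volume: 1820 m³ = 1,820,000 L.
Alkalinity to neutralize: (214 − 137) = 77 mg/L as CaCO₃ × 1,820,000 L = 140,100 g as CaCO₃.
Equivalents of H⁺ required: 140,100 ÷ 50 g/eq = 2803 eq = 2803 mol HCl.
Mass of HCl: 2803 × 36.5 = 102,300 g.
Mass of 31.8% solution: 102,300 / 0.318 = 321,700 g.
Volume: 321,700 g ÷ 1.1 g/mL = 292,500 mL.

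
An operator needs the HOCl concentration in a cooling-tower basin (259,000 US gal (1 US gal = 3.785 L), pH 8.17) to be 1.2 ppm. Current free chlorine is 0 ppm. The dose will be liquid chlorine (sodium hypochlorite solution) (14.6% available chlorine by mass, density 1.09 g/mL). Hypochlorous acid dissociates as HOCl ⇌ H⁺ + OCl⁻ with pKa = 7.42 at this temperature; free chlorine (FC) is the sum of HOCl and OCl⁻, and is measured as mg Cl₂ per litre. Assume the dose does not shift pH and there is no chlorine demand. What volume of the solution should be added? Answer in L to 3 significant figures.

Volume: 259,000 US gal × 3.785 L/gal = 980,315 L.
[OCl⁻]/[HOCl] = 10^(pH − pKa) = 10^(8.17 − 7.42) = 5.623; fraction as HOCl = 1/(1 + 5.623) = 0.151.
Free chlorine required for 1.2 ppm HOCl: 1.2 / 0.151 = 7.948 ppm.
FC to add: 7.948 − 0 = 7.948 mg/L as Cl₂.
Cl₂ equivalent: 7.948 mg/L × 980,315 L = 7792 g.
Product at 14.6% available Cl: 7792 / 0.146 = 53,370 g.
Volume: 53,370 g ÷ 1.09 g/mL = 48,960 mL.

49.0 L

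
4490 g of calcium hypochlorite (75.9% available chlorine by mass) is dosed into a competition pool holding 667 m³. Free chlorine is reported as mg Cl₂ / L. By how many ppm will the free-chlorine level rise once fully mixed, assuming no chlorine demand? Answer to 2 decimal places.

Volume: 667 m³ = 667,000 L.
Available chlorine delivered: 4490 g × 0.759 = 3408 g as Cl₂.
Concentration rise: 3408 g / 667,000 L = 5.109 mg/L = 5.11 ppm.

5.11 ppm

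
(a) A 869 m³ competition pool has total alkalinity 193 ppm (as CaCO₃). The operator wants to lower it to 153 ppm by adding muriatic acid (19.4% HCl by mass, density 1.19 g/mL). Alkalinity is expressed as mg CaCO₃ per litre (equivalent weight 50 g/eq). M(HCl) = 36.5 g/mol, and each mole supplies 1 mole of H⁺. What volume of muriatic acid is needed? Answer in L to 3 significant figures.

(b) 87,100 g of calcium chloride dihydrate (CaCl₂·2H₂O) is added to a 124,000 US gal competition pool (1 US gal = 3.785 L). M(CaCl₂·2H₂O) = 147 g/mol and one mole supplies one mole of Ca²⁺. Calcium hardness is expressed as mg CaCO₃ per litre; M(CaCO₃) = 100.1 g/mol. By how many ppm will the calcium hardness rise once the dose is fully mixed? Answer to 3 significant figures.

(a) Volume: 869 m³ = 869,000 L.
(a) Alkalinity to neutralize: (193 − 153) = 40 mg/L as CaCO₃ × 869,000 L = 34,760 g as CaCO₃.
(a) Equivalents of H⁺ required: 34,760 ÷ 50 g/eq = 695.2 eq = 695.2 mol HCl.
(a) Mass of HCl: 695.2 × 36.5 = 25,370 g.
(a) Mass of 19.4% solution: 25,370 / 0.194 = 130,800 g.
(a) Volume: 130,800 g ÷ 1.19 g/mL = 109,900 mL.

(b) Volume: 124,000 US gal × 3.785 L/gal = 469,340 L.
(b) Moles of Ca²⁺: 87,100 g ÷ 147 g/mol = 592.5 mol.
(b) As CaCO₃: 592.5 mol × 100.1 g/mol = 59,310 g.
(b) Rise: 59,310 g / 469,340 L × 1000 = 126.4 mg/L.

(a) 110 L; (b) 126 ppm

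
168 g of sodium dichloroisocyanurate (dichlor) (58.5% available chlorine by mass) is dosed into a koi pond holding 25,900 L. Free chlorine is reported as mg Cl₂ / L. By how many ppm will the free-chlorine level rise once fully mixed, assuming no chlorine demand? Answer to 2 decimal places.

3.79 ppm

Available chlorine delivered: 168 g × 0.585 = 98.28 g as Cl₂.
Concentration rise: 98.28 g / 25,900 L = 3.795 mg/L = 3.79 ppm.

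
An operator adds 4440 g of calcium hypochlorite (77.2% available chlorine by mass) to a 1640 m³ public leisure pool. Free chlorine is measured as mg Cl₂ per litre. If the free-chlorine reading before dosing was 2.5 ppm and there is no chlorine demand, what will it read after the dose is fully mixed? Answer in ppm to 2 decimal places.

Volume: 1640 m³ = 1,640,000 L.
Available chlorine delivered: 4440 g × 0.772 = 3428 g as Cl₂.
Concentration rise: 3428 g / 1,640,000 L = 2.09 mg/L = 2.09 ppm.
Final FC: 2.5 + 2.09 = 4.59 ppm.

4.59 ppm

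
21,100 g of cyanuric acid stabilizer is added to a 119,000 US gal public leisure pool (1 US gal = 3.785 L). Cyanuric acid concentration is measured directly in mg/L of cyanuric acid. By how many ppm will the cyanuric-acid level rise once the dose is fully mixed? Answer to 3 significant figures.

46.8 ppm

Volume: 119,000 US gal × 3.785 L/gal = 450,415 L.
Rise: 21,100 g / 450,415 L × 1000 = 46.85 mg/L.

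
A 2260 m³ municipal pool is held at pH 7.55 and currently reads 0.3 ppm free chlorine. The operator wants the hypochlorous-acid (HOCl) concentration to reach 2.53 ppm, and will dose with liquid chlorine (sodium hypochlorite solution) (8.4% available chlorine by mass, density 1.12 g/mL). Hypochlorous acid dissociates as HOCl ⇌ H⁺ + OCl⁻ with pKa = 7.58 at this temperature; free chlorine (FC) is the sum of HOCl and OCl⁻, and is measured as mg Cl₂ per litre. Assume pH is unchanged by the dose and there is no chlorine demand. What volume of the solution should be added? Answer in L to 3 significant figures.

Volume: 2260 m³ = 2,260,000 L.
[OCl⁻]/[HOCl] = 10^(pH − pKa) = 10^(7.55 − 7.58) = 0.9333; fraction as HOCl = 1/(1 + 0.9333) = 0.5173.
Free chlorine required for 2.53 ppm HOCl: 2.53 / 0.5173 = 4.891 ppm.
FC to add: 4.891 − 0.3 = 4.591 mg/L as Cl₂.
Cl₂ equivalent: 4.591 mg/L × 2,260,000 L = 10,380 g.
Product at 8.4% available Cl: 10,380 / 0.084 = 123,500 g.
Volume: 123,500 g ÷ 1.12 g/mL = 110,300 mL.

110 L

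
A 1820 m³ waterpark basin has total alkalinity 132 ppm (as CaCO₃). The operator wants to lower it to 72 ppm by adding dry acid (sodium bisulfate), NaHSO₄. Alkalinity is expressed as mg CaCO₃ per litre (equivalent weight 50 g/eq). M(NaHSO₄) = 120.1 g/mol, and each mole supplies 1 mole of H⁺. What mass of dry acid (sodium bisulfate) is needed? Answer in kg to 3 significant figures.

Volume: 1820 m³ = 1,820,000 L.
Alkalinity to neutralize: (132 − 72) = 60 mg/L as CaCO₃ × 1,820,000 L = 109,200 g as CaCO₃.
Equivalents of H⁺ required: 109,200 ÷ 50 g/eq = 2184 eq = 2184 mol NaHSO₄.
Mass of NaHSO₄: 2184 × 120.1 = 262,300 g.

262 kg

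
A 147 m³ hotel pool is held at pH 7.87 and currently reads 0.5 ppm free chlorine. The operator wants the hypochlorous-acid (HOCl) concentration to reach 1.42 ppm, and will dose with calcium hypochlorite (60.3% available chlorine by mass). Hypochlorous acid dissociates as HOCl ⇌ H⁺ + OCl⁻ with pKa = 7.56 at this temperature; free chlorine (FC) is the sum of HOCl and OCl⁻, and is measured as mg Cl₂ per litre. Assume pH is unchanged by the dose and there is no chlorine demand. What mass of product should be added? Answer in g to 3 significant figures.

Volume: 147 m³ = 147,000 L.
[OCl⁻]/[HOCl] = 10^(pH − pKa) = 10^(7.87 − 7.56) = 2.042; fraction as HOCl = 1/(1 + 2.042) = 0.3288.
Free chlorine required for 1.42 ppm HOCl: 1.42 / 0.3288 = 4.319 ppm.
FC to add: 4.319 − 0.5 = 3.819 mg/L as Cl₂.
Cl₂ equivalent: 3.819 mg/L × 147,000 L = 561.4 g.
Product at 60.3% available Cl: 561.4 / 0.603 = 931.1 g.

931 g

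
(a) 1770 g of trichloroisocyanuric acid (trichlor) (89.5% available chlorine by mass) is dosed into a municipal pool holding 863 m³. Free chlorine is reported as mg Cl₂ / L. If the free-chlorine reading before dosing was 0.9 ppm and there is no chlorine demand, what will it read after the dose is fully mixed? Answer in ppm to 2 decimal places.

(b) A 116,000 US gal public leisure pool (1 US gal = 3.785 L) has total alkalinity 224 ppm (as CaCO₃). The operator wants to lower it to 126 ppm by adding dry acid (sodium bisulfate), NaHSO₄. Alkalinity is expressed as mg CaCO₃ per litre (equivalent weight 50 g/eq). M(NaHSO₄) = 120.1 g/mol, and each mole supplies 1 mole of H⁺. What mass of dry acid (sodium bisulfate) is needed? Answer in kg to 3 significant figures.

(a) 2.74 ppm; (b) 103 kg

(a) Volume: 863 m³ = 863,000 L.
(a) Available chlorine delivered: 1770 g × 0.895 = 1584 g as Cl₂.
(a) Concentration rise: 1584 g / 863,000 L = 1.836 mg/L = 1.84 ppm.
(a) Final FC: 0.9 + 1.84 = 2.74 ppm.

(b) Volume: 116,000 US gal × 3.785 L/gal = 439,060 L.
(b) Alkalinity to neutralize: (224 − 126) = 98 mg/L as CaCO₃ × 439,060 L = 43,030 g as CaCO₃.
(b) Equivalents of H⁺ required: 43,030 ÷ 50 g/eq = 860.6 eq = 860.6 mol NaHSO₄.
(b) Mass of NaHSO₄: 860.6 × 120.1 = 103,400 g.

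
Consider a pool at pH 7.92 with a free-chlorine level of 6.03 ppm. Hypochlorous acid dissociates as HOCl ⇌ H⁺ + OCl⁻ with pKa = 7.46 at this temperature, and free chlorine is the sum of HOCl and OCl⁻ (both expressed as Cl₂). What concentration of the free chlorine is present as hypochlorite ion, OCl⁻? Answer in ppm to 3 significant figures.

[OCl⁻]/[HOCl] = 10^(pH − pKa) = 10^(7.92 − 7.46) = 10^0.46 = 2.884.
Fraction as HOCl = 1 / (1 + 2.884) = 0.2575.
OCl⁻ = (1 − 0.2575) × 6.03 ppm = 4.477 ppm.

4.48 ppm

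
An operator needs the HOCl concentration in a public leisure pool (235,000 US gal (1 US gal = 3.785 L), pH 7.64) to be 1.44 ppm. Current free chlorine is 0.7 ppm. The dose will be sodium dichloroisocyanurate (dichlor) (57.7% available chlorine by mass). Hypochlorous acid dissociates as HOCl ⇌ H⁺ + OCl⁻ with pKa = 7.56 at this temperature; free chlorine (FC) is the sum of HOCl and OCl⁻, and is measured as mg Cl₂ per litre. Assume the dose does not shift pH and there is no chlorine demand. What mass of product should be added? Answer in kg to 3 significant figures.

3.81 kg

Volume: 235,000 US gal × 3.785 L/gal = 889,475 L.
[OCl⁻]/[HOCl] = 10^(pH − pKa) = 10^(7.64 − 7.56) = 1.202; fraction as HOCl = 1/(1 + 1.202) = 0.4541.
Free chlorine required for 1.44 ppm HOCl: 1.44 / 0.4541 = 3.171 ppm.
FC to add: 3.171 − 0.7 = 2.471 mg/L as Cl₂.
Cl₂ equivalent: 2.471 mg/L × 889,475 L = 2198 g.
Product at 57.7% available Cl: 2198 / 0.577 = 3810 g.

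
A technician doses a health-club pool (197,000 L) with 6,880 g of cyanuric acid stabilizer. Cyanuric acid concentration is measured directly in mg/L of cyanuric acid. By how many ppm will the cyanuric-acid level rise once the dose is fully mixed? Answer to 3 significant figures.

34.9 ppm

Rise: 6,880 g / 197,000 L × 1000 = 34.92 mg/L.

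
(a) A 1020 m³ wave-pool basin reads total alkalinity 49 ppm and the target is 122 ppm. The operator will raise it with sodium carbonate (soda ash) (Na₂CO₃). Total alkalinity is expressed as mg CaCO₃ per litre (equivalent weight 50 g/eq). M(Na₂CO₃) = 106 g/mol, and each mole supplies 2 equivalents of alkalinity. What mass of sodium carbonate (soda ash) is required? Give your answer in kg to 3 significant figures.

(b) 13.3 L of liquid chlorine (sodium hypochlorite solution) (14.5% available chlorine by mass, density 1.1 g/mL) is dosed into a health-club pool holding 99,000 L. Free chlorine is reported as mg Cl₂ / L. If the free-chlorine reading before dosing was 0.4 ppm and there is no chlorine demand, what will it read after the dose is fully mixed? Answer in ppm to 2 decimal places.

(a) 78.9 kg; (b) 21.83 ppm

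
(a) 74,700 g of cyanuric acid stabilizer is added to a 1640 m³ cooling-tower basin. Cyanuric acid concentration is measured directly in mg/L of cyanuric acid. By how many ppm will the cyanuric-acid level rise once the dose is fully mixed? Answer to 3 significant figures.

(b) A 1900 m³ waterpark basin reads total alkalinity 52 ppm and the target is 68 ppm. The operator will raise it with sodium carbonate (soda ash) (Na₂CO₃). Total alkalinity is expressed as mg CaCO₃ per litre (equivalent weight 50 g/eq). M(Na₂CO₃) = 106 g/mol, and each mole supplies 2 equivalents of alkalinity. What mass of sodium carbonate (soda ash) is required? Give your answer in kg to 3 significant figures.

(a) Volume: 1640 m³ = 1,640,000 L.
(a) Rise: 74,700 g / 1,640,000 L × 1000 = 45.55 mg/L.

(b) Volume: 1900 m³ = 1,900,000 L.
(b) Alkalinity to add: (68 − 52) = 16 mg/L as CaCO₃ × 1,900,000 L = 30,400 g as CaCO₃.
(b) Equivalents: 30,400 g ÷ 50 g/eq = 608 eq.
(b) Each mole of Na₂CO₃ supplies 2 eq, so 608 / 2 = 304 mol.
(b) Mass: 304 mol × 106 g/mol = 32,220 g.

(a) 45.5 ppm; (b) 32.2 kg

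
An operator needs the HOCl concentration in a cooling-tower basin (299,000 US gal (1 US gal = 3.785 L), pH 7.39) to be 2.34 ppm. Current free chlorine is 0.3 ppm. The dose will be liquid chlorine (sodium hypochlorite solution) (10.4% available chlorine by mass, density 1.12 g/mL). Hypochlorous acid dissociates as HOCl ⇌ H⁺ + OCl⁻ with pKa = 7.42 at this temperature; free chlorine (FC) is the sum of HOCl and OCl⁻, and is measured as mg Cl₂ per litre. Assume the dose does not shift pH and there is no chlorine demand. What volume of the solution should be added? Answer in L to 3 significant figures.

Volume: 299,000 US gal × 3.785 L/gal = 1,131,715 L.
[OCl⁻]/[HOCl] = 10^(pH − pKa) = 10^(7.39 − 7.42) = 0.9333; fraction as HOCl = 1/(1 + 0.9333) = 0.5173.
Free chlorine required for 2.34 ppm HOCl: 2.34 / 0.5173 = 4.524 ppm.
FC to add: 4.524 − 0.3 = 4.224 mg/L as Cl₂.
Cl₂ equivalent: 4.224 mg/L × 1,131,715 L = 4780 g.
Product at 10.4% available Cl: 4780 / 0.104 = 45,960 g.
Volume: 45,960 g ÷ 1.12 g/mL = 41,040 mL.

41.0 L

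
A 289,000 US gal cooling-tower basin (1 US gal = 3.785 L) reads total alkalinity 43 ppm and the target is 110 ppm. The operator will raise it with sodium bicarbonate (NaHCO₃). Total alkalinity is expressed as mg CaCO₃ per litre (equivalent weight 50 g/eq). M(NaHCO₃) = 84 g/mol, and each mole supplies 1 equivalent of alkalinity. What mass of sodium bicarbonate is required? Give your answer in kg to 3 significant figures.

Volume: 289,000 US gal × 3.785 L/gal = 1,093,865 L.
Alkalinity to add: (110 − 43) = 67 mg/L as CaCO₃ × 1,093,865 L = 73,290 g as CaCO₃.
Equivalents: 73,290 g ÷ 50 g/eq = 1466 eq.
NaHCO₃ supplies 1 eq per mole → 1466 mol.
Mass: 1466 mol × 84 g/mol = 123,100 g.

123 kg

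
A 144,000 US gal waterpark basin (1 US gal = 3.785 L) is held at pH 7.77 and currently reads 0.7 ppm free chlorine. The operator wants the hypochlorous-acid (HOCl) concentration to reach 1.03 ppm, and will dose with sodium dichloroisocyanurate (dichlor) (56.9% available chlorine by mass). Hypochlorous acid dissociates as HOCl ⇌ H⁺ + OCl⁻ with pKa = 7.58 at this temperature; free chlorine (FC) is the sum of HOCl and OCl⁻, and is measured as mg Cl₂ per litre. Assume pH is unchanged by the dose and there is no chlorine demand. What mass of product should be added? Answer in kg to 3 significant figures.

1.84 kg

Volume: 144,000 US gal × 3.785 L/gal = 545,040 L.
[OCl⁻]/[HOCl] = 10^(pH − pKa) = 10^(7.77 − 7.58) = 1.549; fraction as HOCl = 1/(1 + 1.549) = 0.3923.
Free chlorine required for 1.03 ppm HOCl: 1.03 / 0.3923 = 2.625 ppm.
FC to add: 2.625 − 0.7 = 1.925 mg/L as Cl₂.
Cl₂ equivalent: 1.925 mg/L × 545,040 L = 1049 g.
Product at 56.9% available Cl: 1049 / 0.569 = 1844 g.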